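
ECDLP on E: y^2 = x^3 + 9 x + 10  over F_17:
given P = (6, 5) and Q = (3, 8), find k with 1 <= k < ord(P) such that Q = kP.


Enumerate multiples of P until we hit Q = (3, 8):
  1P = (6, 5)
  2P = (3, 8)
Match found at i = 2.

k = 2


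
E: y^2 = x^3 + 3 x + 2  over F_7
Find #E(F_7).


For each x in F_7, count y with y^2 = x^3 + 3 x + 2 mod 7:
  x = 0: RHS = 2, y in [3, 4]  -> 2 point(s)
  x = 2: RHS = 2, y in [3, 4]  -> 2 point(s)
  x = 4: RHS = 1, y in [1, 6]  -> 2 point(s)
  x = 5: RHS = 2, y in [3, 4]  -> 2 point(s)
Affine points: 8. Add the point at infinity: total = 9.

#E(F_7) = 9


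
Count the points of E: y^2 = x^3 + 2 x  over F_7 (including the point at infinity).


For each x in F_7, count y with y^2 = x^3 + 2 x + 0 mod 7:
  x = 0: RHS = 0, y in [0]  -> 1 point(s)
  x = 4: RHS = 2, y in [3, 4]  -> 2 point(s)
  x = 5: RHS = 2, y in [3, 4]  -> 2 point(s)
  x = 6: RHS = 4, y in [2, 5]  -> 2 point(s)
Affine points: 7. Add the point at infinity: total = 8.

#E(F_7) = 8


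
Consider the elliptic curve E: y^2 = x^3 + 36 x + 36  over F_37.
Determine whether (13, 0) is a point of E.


Check whether y^2 = x^3 + 36 x + 36 (mod 37) for (x, y) = (13, 0).
LHS: y^2 = 0^2 mod 37 = 0
RHS: x^3 + 36 x + 36 = 13^3 + 36*13 + 36 mod 37 = 0
LHS = RHS

Yes, on the curve


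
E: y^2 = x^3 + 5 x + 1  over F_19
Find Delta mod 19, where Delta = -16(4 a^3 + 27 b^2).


4 a^3 + 27 b^2 = 4*5^3 + 27*1^2 = 500 + 27 = 527
Delta = -16 * (527) = -8432
Delta mod 19 = 4

Delta = 4 (mod 19)


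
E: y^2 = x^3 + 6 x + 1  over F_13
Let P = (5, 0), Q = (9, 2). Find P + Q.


P != Q, so use the chord formula.
s = (y2 - y1) / (x2 - x1) = (2) / (4) mod 13 = 7
x3 = s^2 - x1 - x2 mod 13 = 7^2 - 5 - 9 = 9
y3 = s (x1 - x3) - y1 mod 13 = 7 * (5 - 9) - 0 = 11

P + Q = (9, 11)


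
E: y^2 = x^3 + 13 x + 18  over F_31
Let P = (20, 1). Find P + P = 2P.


Doubling: s = (3 x1^2 + a) / (2 y1)
s = (3*20^2 + 13) / (2*1) mod 31 = 2
x3 = s^2 - 2 x1 mod 31 = 2^2 - 2*20 = 26
y3 = s (x1 - x3) - y1 mod 31 = 2 * (20 - 26) - 1 = 18

2P = (26, 18)


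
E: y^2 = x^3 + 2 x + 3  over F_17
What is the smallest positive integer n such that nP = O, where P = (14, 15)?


Compute successive multiples of P until we hit O:
  1P = (14, 15)
  2P = (15, 5)
  3P = (3, 11)
  4P = (8, 15)
  5P = (12, 2)
  6P = (12, 15)
  7P = (8, 2)
  8P = (3, 6)
  ... (continuing to 11P)
  11P = O

ord(P) = 11


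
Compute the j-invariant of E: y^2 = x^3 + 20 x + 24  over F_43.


Delta = -16(4 a^3 + 27 b^2) mod 43 = 10
-1728 * (4 a)^3 = -1728 * (4*20)^3 mod 43 = 8
j = 8 * 10^(-1) mod 43 = 18

j = 18 (mod 43)


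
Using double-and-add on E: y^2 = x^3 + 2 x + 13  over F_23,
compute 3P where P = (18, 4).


k = 3 = 11_2 (binary, LSB first: 11)
Double-and-add from P = (18, 4):
  bit 0 = 1: acc = O + (18, 4) = (18, 4)
  bit 1 = 1: acc = (18, 4) + (11, 3) = (2, 18)

3P = (2, 18)


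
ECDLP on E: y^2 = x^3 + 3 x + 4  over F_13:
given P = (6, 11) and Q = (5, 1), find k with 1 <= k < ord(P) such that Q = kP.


Enumerate multiples of P until we hit Q = (5, 1):
  1P = (6, 11)
  2P = (0, 11)
  3P = (7, 2)
  4P = (3, 1)
  5P = (5, 1)
Match found at i = 5.

k = 5


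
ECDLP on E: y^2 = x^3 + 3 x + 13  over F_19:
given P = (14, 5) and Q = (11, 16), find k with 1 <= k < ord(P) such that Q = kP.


Enumerate multiples of P until we hit Q = (11, 16):
  1P = (14, 5)
  2P = (7, 4)
  3P = (5, 18)
  4P = (11, 16)
Match found at i = 4.

k = 4


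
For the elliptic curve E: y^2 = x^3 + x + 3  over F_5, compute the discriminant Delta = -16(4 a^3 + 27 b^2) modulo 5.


4 a^3 + 27 b^2 = 4*1^3 + 27*3^2 = 4 + 243 = 247
Delta = -16 * (247) = -3952
Delta mod 5 = 3

Delta = 3 (mod 5)


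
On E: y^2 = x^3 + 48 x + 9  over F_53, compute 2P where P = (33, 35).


Doubling: s = (3 x1^2 + a) / (2 y1)
s = (3*33^2 + 48) / (2*35) mod 53 = 36
x3 = s^2 - 2 x1 mod 53 = 36^2 - 2*33 = 11
y3 = s (x1 - x3) - y1 mod 53 = 36 * (33 - 11) - 35 = 15

2P = (11, 15)


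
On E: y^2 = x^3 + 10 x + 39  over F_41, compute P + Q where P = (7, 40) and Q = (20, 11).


P != Q, so use the chord formula.
s = (y2 - y1) / (x2 - x1) = (12) / (13) mod 41 = 23
x3 = s^2 - x1 - x2 mod 41 = 23^2 - 7 - 20 = 10
y3 = s (x1 - x3) - y1 mod 41 = 23 * (7 - 10) - 40 = 14

P + Q = (10, 14)


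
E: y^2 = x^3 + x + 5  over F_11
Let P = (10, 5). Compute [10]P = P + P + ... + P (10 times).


k = 10 = 1010_2 (binary, LSB first: 0101)
Double-and-add from P = (10, 5):
  bit 0 = 0: acc unchanged = O
  bit 1 = 1: acc = O + (7, 5) = (7, 5)
  bit 2 = 0: acc unchanged = (7, 5)
  bit 3 = 1: acc = (7, 5) + (5, 5) = (10, 6)

10P = (10, 6)


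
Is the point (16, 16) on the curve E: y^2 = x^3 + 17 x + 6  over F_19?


Check whether y^2 = x^3 + 17 x + 6 (mod 19) for (x, y) = (16, 16).
LHS: y^2 = 16^2 mod 19 = 9
RHS: x^3 + 17 x + 6 = 16^3 + 17*16 + 6 mod 19 = 4
LHS != RHS

No, not on the curve


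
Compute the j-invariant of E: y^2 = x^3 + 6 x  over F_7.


Delta = -16(4 a^3 + 27 b^2) mod 7 = 1
-1728 * (4 a)^3 = -1728 * (4*6)^3 mod 7 = 6
j = 6 * 1^(-1) mod 7 = 6

j = 6 (mod 7)


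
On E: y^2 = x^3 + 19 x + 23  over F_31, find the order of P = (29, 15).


Compute successive multiples of P until we hit O:
  1P = (29, 15)
  2P = (4, 16)
  3P = (23, 17)
  4P = (17, 12)
  5P = (18, 11)
  6P = (20, 8)
  7P = (27, 21)
  8P = (15, 5)
  ... (continuing to 33P)
  33P = O

ord(P) = 33


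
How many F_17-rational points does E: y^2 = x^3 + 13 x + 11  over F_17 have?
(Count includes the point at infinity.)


For each x in F_17, count y with y^2 = x^3 + 13 x + 11 mod 17:
  x = 1: RHS = 8, y in [5, 12]  -> 2 point(s)
  x = 3: RHS = 9, y in [3, 14]  -> 2 point(s)
  x = 4: RHS = 8, y in [5, 12]  -> 2 point(s)
  x = 6: RHS = 16, y in [4, 13]  -> 2 point(s)
  x = 8: RHS = 15, y in [7, 10]  -> 2 point(s)
  x = 10: RHS = 2, y in [6, 11]  -> 2 point(s)
  x = 12: RHS = 8, y in [5, 12]  -> 2 point(s)
  x = 14: RHS = 13, y in [8, 9]  -> 2 point(s)
Affine points: 16. Add the point at infinity: total = 17.

#E(F_17) = 17


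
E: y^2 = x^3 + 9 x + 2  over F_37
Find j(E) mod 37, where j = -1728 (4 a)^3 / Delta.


Delta = -16(4 a^3 + 27 b^2) mod 37 = 12
-1728 * (4 a)^3 = -1728 * (4*9)^3 mod 37 = 26
j = 26 * 12^(-1) mod 37 = 33

j = 33 (mod 37)


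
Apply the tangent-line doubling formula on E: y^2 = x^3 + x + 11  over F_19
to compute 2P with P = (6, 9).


Doubling: s = (3 x1^2 + a) / (2 y1)
s = (3*6^2 + 1) / (2*9) mod 19 = 5
x3 = s^2 - 2 x1 mod 19 = 5^2 - 2*6 = 13
y3 = s (x1 - x3) - y1 mod 19 = 5 * (6 - 13) - 9 = 13

2P = (13, 13)


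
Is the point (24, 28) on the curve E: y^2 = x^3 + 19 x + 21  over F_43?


Check whether y^2 = x^3 + 19 x + 21 (mod 43) for (x, y) = (24, 28).
LHS: y^2 = 28^2 mod 43 = 10
RHS: x^3 + 19 x + 21 = 24^3 + 19*24 + 21 mod 43 = 25
LHS != RHS

No, not on the curve


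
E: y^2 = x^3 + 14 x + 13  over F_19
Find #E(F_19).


For each x in F_19, count y with y^2 = x^3 + 14 x + 13 mod 19:
  x = 1: RHS = 9, y in [3, 16]  -> 2 point(s)
  x = 2: RHS = 11, y in [7, 12]  -> 2 point(s)
  x = 3: RHS = 6, y in [5, 14]  -> 2 point(s)
  x = 4: RHS = 0, y in [0]  -> 1 point(s)
  x = 6: RHS = 9, y in [3, 16]  -> 2 point(s)
  x = 7: RHS = 17, y in [6, 13]  -> 2 point(s)
  x = 11: RHS = 16, y in [4, 15]  -> 2 point(s)
  x = 12: RHS = 9, y in [3, 16]  -> 2 point(s)
  x = 13: RHS = 17, y in [6, 13]  -> 2 point(s)
  x = 15: RHS = 7, y in [8, 11]  -> 2 point(s)
  x = 16: RHS = 1, y in [1, 18]  -> 2 point(s)
  x = 18: RHS = 17, y in [6, 13]  -> 2 point(s)
Affine points: 23. Add the point at infinity: total = 24.

#E(F_19) = 24


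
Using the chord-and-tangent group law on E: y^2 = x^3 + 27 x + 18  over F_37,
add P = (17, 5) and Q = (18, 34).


P != Q, so use the chord formula.
s = (y2 - y1) / (x2 - x1) = (29) / (1) mod 37 = 29
x3 = s^2 - x1 - x2 mod 37 = 29^2 - 17 - 18 = 29
y3 = s (x1 - x3) - y1 mod 37 = 29 * (17 - 29) - 5 = 17

P + Q = (29, 17)


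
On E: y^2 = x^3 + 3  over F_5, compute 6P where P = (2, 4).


k = 6 = 110_2 (binary, LSB first: 011)
Double-and-add from P = (2, 4):
  bit 0 = 0: acc unchanged = O
  bit 1 = 1: acc = O + (2, 1) = (2, 1)
  bit 2 = 1: acc = (2, 1) + (2, 4) = O

6P = O


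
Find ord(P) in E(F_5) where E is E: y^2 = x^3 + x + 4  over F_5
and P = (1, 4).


Compute successive multiples of P until we hit O:
  1P = (1, 4)
  2P = (2, 3)
  3P = (3, 3)
  4P = (0, 3)
  5P = (0, 2)
  6P = (3, 2)
  7P = (2, 2)
  8P = (1, 1)
  ... (continuing to 9P)
  9P = O

ord(P) = 9


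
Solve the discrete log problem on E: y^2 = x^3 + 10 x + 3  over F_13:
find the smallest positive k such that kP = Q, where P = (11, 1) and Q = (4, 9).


Enumerate multiples of P until we hit Q = (4, 9):
  1P = (11, 1)
  2P = (8, 6)
  3P = (4, 9)
Match found at i = 3.

k = 3


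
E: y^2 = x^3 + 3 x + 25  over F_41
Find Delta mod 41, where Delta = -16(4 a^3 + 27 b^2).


4 a^3 + 27 b^2 = 4*3^3 + 27*25^2 = 108 + 16875 = 16983
Delta = -16 * (16983) = -271728
Delta mod 41 = 20

Delta = 20 (mod 41)


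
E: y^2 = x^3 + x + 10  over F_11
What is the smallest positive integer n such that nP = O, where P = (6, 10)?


Compute successive multiples of P until we hit O:
  1P = (6, 10)
  2P = (2, 3)
  3P = (4, 10)
  4P = (1, 1)
  5P = (9, 0)
  6P = (1, 10)
  7P = (4, 1)
  8P = (2, 8)
  ... (continuing to 10P)
  10P = O

ord(P) = 10


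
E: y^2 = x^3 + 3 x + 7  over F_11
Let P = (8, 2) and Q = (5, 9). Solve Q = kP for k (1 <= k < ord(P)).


Enumerate multiples of P until we hit Q = (5, 9):
  1P = (8, 2)
  2P = (10, 5)
  3P = (9, 2)
  4P = (5, 9)
Match found at i = 4.

k = 4


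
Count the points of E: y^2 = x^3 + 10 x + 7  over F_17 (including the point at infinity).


For each x in F_17, count y with y^2 = x^3 + 10 x + 7 mod 17:
  x = 1: RHS = 1, y in [1, 16]  -> 2 point(s)
  x = 2: RHS = 1, y in [1, 16]  -> 2 point(s)
  x = 3: RHS = 13, y in [8, 9]  -> 2 point(s)
  x = 4: RHS = 9, y in [3, 14]  -> 2 point(s)
  x = 8: RHS = 4, y in [2, 15]  -> 2 point(s)
  x = 10: RHS = 2, y in [6, 11]  -> 2 point(s)
  x = 12: RHS = 2, y in [6, 11]  -> 2 point(s)
  x = 14: RHS = 1, y in [1, 16]  -> 2 point(s)
  x = 15: RHS = 13, y in [8, 9]  -> 2 point(s)
  x = 16: RHS = 13, y in [8, 9]  -> 2 point(s)
Affine points: 20. Add the point at infinity: total = 21.

#E(F_17) = 21


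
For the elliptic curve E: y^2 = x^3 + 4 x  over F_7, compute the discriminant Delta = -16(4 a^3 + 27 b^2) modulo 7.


4 a^3 + 27 b^2 = 4*4^3 + 27*0^2 = 256 + 0 = 256
Delta = -16 * (256) = -4096
Delta mod 7 = 6

Delta = 6 (mod 7)


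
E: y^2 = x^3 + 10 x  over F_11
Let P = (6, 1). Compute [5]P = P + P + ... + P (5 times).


k = 5 = 101_2 (binary, LSB first: 101)
Double-and-add from P = (6, 1):
  bit 0 = 1: acc = O + (6, 1) = (6, 1)
  bit 1 = 0: acc unchanged = (6, 1)
  bit 2 = 1: acc = (6, 1) + (4, 4) = (6, 10)

5P = (6, 10)


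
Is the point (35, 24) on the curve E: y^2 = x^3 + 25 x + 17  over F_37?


Check whether y^2 = x^3 + 25 x + 17 (mod 37) for (x, y) = (35, 24).
LHS: y^2 = 24^2 mod 37 = 21
RHS: x^3 + 25 x + 17 = 35^3 + 25*35 + 17 mod 37 = 33
LHS != RHS

No, not on the curve


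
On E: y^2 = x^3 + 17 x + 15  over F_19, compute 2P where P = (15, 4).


Doubling: s = (3 x1^2 + a) / (2 y1)
s = (3*15^2 + 17) / (2*4) mod 19 = 1
x3 = s^2 - 2 x1 mod 19 = 1^2 - 2*15 = 9
y3 = s (x1 - x3) - y1 mod 19 = 1 * (15 - 9) - 4 = 2

2P = (9, 2)


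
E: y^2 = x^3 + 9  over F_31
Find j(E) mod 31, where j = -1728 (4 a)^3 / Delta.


Delta = -16(4 a^3 + 27 b^2) mod 31 = 7
-1728 * (4 a)^3 = -1728 * (4*0)^3 mod 31 = 0
j = 0 * 7^(-1) mod 31 = 0

j = 0 (mod 31)


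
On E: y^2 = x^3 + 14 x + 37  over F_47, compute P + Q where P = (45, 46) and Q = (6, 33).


P != Q, so use the chord formula.
s = (y2 - y1) / (x2 - x1) = (34) / (8) mod 47 = 16
x3 = s^2 - x1 - x2 mod 47 = 16^2 - 45 - 6 = 17
y3 = s (x1 - x3) - y1 mod 47 = 16 * (45 - 17) - 46 = 26

P + Q = (17, 26)


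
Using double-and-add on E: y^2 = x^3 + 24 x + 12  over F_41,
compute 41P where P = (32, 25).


k = 41 = 101001_2 (binary, LSB first: 100101)
Double-and-add from P = (32, 25):
  bit 0 = 1: acc = O + (32, 25) = (32, 25)
  bit 1 = 0: acc unchanged = (32, 25)
  bit 2 = 0: acc unchanged = (32, 25)
  bit 3 = 1: acc = (32, 25) + (30, 37) = (15, 37)
  bit 4 = 0: acc unchanged = (15, 37)
  bit 5 = 1: acc = (15, 37) + (31, 24) = (16, 33)

41P = (16, 33)


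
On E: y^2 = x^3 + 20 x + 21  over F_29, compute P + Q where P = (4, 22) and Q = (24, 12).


P != Q, so use the chord formula.
s = (y2 - y1) / (x2 - x1) = (19) / (20) mod 29 = 14
x3 = s^2 - x1 - x2 mod 29 = 14^2 - 4 - 24 = 23
y3 = s (x1 - x3) - y1 mod 29 = 14 * (4 - 23) - 22 = 2

P + Q = (23, 2)


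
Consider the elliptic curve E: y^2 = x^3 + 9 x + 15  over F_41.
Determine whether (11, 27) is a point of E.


Check whether y^2 = x^3 + 9 x + 15 (mod 41) for (x, y) = (11, 27).
LHS: y^2 = 27^2 mod 41 = 32
RHS: x^3 + 9 x + 15 = 11^3 + 9*11 + 15 mod 41 = 10
LHS != RHS

No, not on the curve


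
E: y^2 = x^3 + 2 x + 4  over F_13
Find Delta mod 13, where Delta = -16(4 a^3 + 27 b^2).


4 a^3 + 27 b^2 = 4*2^3 + 27*4^2 = 32 + 432 = 464
Delta = -16 * (464) = -7424
Delta mod 13 = 12

Delta = 12 (mod 13)


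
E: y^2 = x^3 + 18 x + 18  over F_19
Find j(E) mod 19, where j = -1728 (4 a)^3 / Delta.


Delta = -16(4 a^3 + 27 b^2) mod 19 = 12
-1728 * (4 a)^3 = -1728 * (4*18)^3 mod 19 = 12
j = 12 * 12^(-1) mod 19 = 1

j = 1 (mod 19)


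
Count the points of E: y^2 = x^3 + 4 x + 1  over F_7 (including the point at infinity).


For each x in F_7, count y with y^2 = x^3 + 4 x + 1 mod 7:
  x = 0: RHS = 1, y in [1, 6]  -> 2 point(s)
  x = 4: RHS = 4, y in [2, 5]  -> 2 point(s)
Affine points: 4. Add the point at infinity: total = 5.

#E(F_7) = 5


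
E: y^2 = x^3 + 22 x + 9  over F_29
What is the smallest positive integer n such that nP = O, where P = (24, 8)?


Compute successive multiples of P until we hit O:
  1P = (24, 8)
  2P = (19, 6)
  3P = (14, 25)
  4P = (11, 25)
  5P = (0, 3)
  6P = (6, 3)
  7P = (4, 4)
  8P = (8, 1)
  ... (continuing to 26P)
  26P = O

ord(P) = 26


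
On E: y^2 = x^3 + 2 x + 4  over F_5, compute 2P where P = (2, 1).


Doubling: s = (3 x1^2 + a) / (2 y1)
s = (3*2^2 + 2) / (2*1) mod 5 = 2
x3 = s^2 - 2 x1 mod 5 = 2^2 - 2*2 = 0
y3 = s (x1 - x3) - y1 mod 5 = 2 * (2 - 0) - 1 = 3

2P = (0, 3)


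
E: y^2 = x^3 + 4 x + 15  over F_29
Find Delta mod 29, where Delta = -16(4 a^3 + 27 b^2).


4 a^3 + 27 b^2 = 4*4^3 + 27*15^2 = 256 + 6075 = 6331
Delta = -16 * (6331) = -101296
Delta mod 29 = 1

Delta = 1 (mod 29)


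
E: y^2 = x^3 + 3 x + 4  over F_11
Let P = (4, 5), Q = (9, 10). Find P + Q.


P != Q, so use the chord formula.
s = (y2 - y1) / (x2 - x1) = (5) / (5) mod 11 = 1
x3 = s^2 - x1 - x2 mod 11 = 1^2 - 4 - 9 = 10
y3 = s (x1 - x3) - y1 mod 11 = 1 * (4 - 10) - 5 = 0

P + Q = (10, 0)


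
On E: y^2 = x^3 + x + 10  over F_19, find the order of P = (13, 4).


Compute successive multiples of P until we hit O:
  1P = (13, 4)
  2P = (2, 1)
  3P = (8, 6)
  4P = (5, 8)
  5P = (6, 2)
  6P = (9, 8)
  7P = (17, 0)
  8P = (9, 11)
  ... (continuing to 14P)
  14P = O

ord(P) = 14


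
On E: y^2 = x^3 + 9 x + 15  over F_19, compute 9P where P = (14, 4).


k = 9 = 1001_2 (binary, LSB first: 1001)
Double-and-add from P = (14, 4):
  bit 0 = 1: acc = O + (14, 4) = (14, 4)
  bit 1 = 0: acc unchanged = (14, 4)
  bit 2 = 0: acc unchanged = (14, 4)
  bit 3 = 1: acc = (14, 4) + (4, 1) = (18, 10)

9P = (18, 10)


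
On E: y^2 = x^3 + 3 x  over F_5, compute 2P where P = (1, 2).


Doubling: s = (3 x1^2 + a) / (2 y1)
s = (3*1^2 + 3) / (2*2) mod 5 = 4
x3 = s^2 - 2 x1 mod 5 = 4^2 - 2*1 = 4
y3 = s (x1 - x3) - y1 mod 5 = 4 * (1 - 4) - 2 = 1

2P = (4, 1)


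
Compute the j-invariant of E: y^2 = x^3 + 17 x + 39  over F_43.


Delta = -16(4 a^3 + 27 b^2) mod 43 = 38
-1728 * (4 a)^3 = -1728 * (4*17)^3 mod 43 = 1
j = 1 * 38^(-1) mod 43 = 17

j = 17 (mod 43)


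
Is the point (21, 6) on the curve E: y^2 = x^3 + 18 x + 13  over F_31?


Check whether y^2 = x^3 + 18 x + 13 (mod 31) for (x, y) = (21, 6).
LHS: y^2 = 6^2 mod 31 = 5
RHS: x^3 + 18 x + 13 = 21^3 + 18*21 + 13 mod 31 = 11
LHS != RHS

No, not on the curve


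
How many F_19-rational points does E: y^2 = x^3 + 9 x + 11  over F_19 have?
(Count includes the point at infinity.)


For each x in F_19, count y with y^2 = x^3 + 9 x + 11 mod 19:
  x = 0: RHS = 11, y in [7, 12]  -> 2 point(s)
  x = 4: RHS = 16, y in [4, 15]  -> 2 point(s)
  x = 8: RHS = 6, y in [5, 14]  -> 2 point(s)
  x = 9: RHS = 4, y in [2, 17]  -> 2 point(s)
  x = 11: RHS = 16, y in [4, 15]  -> 2 point(s)
  x = 12: RHS = 4, y in [2, 17]  -> 2 point(s)
  x = 13: RHS = 7, y in [8, 11]  -> 2 point(s)
  x = 15: RHS = 6, y in [5, 14]  -> 2 point(s)
  x = 17: RHS = 4, y in [2, 17]  -> 2 point(s)
  x = 18: RHS = 1, y in [1, 18]  -> 2 point(s)
Affine points: 20. Add the point at infinity: total = 21.

#E(F_19) = 21


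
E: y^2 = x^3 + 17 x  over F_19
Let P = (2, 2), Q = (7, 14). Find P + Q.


P != Q, so use the chord formula.
s = (y2 - y1) / (x2 - x1) = (12) / (5) mod 19 = 10
x3 = s^2 - x1 - x2 mod 19 = 10^2 - 2 - 7 = 15
y3 = s (x1 - x3) - y1 mod 19 = 10 * (2 - 15) - 2 = 1

P + Q = (15, 1)


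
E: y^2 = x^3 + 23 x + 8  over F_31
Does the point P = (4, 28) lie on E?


Check whether y^2 = x^3 + 23 x + 8 (mod 31) for (x, y) = (4, 28).
LHS: y^2 = 28^2 mod 31 = 9
RHS: x^3 + 23 x + 8 = 4^3 + 23*4 + 8 mod 31 = 9
LHS = RHS

Yes, on the curve


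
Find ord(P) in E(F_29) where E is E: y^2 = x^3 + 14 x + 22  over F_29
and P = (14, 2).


Compute successive multiples of P until we hit O:
  1P = (14, 2)
  2P = (24, 1)
  3P = (0, 14)
  4P = (11, 12)
  5P = (28, 6)
  6P = (22, 4)
  7P = (13, 20)
  8P = (7, 17)
  ... (continuing to 30P)
  30P = O

ord(P) = 30


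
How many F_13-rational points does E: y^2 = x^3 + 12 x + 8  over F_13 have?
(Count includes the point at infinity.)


For each x in F_13, count y with y^2 = x^3 + 12 x + 8 mod 13:
  x = 2: RHS = 1, y in [1, 12]  -> 2 point(s)
  x = 4: RHS = 3, y in [4, 9]  -> 2 point(s)
  x = 6: RHS = 10, y in [6, 7]  -> 2 point(s)
  x = 9: RHS = 0, y in [0]  -> 1 point(s)
  x = 10: RHS = 10, y in [6, 7]  -> 2 point(s)
Affine points: 9. Add the point at infinity: total = 10.

#E(F_13) = 10


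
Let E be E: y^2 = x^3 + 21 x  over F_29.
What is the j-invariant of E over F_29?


Delta = -16(4 a^3 + 27 b^2) mod 29 = 27
-1728 * (4 a)^3 = -1728 * (4*21)^3 mod 29 = 24
j = 24 * 27^(-1) mod 29 = 17

j = 17 (mod 29)


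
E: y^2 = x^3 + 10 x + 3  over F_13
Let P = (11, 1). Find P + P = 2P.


Doubling: s = (3 x1^2 + a) / (2 y1)
s = (3*11^2 + 10) / (2*1) mod 13 = 11
x3 = s^2 - 2 x1 mod 13 = 11^2 - 2*11 = 8
y3 = s (x1 - x3) - y1 mod 13 = 11 * (11 - 8) - 1 = 6

2P = (8, 6)


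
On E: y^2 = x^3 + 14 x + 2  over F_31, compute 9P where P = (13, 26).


k = 9 = 1001_2 (binary, LSB first: 1001)
Double-and-add from P = (13, 26):
  bit 0 = 1: acc = O + (13, 26) = (13, 26)
  bit 1 = 0: acc unchanged = (13, 26)
  bit 2 = 0: acc unchanged = (13, 26)
  bit 3 = 1: acc = (13, 26) + (21, 28) = (30, 24)

9P = (30, 24)


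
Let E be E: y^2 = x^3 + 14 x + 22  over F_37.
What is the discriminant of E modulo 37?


4 a^3 + 27 b^2 = 4*14^3 + 27*22^2 = 10976 + 13068 = 24044
Delta = -16 * (24044) = -384704
Delta mod 37 = 22

Delta = 22 (mod 37)


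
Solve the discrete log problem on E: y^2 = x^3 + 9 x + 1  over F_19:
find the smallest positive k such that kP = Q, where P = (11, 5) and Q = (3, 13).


Enumerate multiples of P until we hit Q = (3, 13):
  1P = (11, 5)
  2P = (6, 10)
  3P = (3, 6)
  4P = (16, 17)
  5P = (16, 2)
  6P = (3, 13)
Match found at i = 6.

k = 6


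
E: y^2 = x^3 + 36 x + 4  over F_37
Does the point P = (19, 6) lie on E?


Check whether y^2 = x^3 + 36 x + 4 (mod 37) for (x, y) = (19, 6).
LHS: y^2 = 6^2 mod 37 = 36
RHS: x^3 + 36 x + 4 = 19^3 + 36*19 + 4 mod 37 = 36
LHS = RHS

Yes, on the curve


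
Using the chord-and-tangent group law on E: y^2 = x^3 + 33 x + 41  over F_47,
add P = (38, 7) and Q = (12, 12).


P != Q, so use the chord formula.
s = (y2 - y1) / (x2 - x1) = (5) / (21) mod 47 = 45
x3 = s^2 - x1 - x2 mod 47 = 45^2 - 38 - 12 = 1
y3 = s (x1 - x3) - y1 mod 47 = 45 * (38 - 1) - 7 = 13

P + Q = (1, 13)


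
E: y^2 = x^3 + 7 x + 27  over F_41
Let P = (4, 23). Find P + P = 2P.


Doubling: s = (3 x1^2 + a) / (2 y1)
s = (3*4^2 + 7) / (2*23) mod 41 = 11
x3 = s^2 - 2 x1 mod 41 = 11^2 - 2*4 = 31
y3 = s (x1 - x3) - y1 mod 41 = 11 * (4 - 31) - 23 = 8

2P = (31, 8)


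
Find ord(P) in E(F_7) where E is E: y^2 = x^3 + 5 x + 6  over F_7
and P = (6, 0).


Compute successive multiples of P until we hit O:
  1P = (6, 0)
  2P = O

ord(P) = 2


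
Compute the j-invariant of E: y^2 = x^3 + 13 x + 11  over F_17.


Delta = -16(4 a^3 + 27 b^2) mod 17 = 2
-1728 * (4 a)^3 = -1728 * (4*13)^3 mod 17 = 6
j = 6 * 2^(-1) mod 17 = 3

j = 3 (mod 17)


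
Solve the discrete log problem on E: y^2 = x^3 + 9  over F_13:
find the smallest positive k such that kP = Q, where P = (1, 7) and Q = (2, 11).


Enumerate multiples of P until we hit Q = (2, 11):
  1P = (1, 7)
  2P = (7, 1)
  3P = (6, 11)
  4P = (3, 7)
  5P = (9, 6)
  6P = (2, 11)
Match found at i = 6.

k = 6


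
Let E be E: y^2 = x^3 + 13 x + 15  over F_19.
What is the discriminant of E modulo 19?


4 a^3 + 27 b^2 = 4*13^3 + 27*15^2 = 8788 + 6075 = 14863
Delta = -16 * (14863) = -237808
Delta mod 19 = 15

Delta = 15 (mod 19)


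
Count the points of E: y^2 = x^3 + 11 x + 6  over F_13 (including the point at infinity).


For each x in F_13, count y with y^2 = x^3 + 11 x + 6 mod 13:
  x = 2: RHS = 10, y in [6, 7]  -> 2 point(s)
  x = 3: RHS = 1, y in [1, 12]  -> 2 point(s)
  x = 4: RHS = 10, y in [6, 7]  -> 2 point(s)
  x = 5: RHS = 4, y in [2, 11]  -> 2 point(s)
  x = 7: RHS = 10, y in [6, 7]  -> 2 point(s)
Affine points: 10. Add the point at infinity: total = 11.

#E(F_13) = 11


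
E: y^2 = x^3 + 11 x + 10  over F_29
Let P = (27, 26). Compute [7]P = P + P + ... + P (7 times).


k = 7 = 111_2 (binary, LSB first: 111)
Double-and-add from P = (27, 26):
  bit 0 = 1: acc = O + (27, 26) = (27, 26)
  bit 1 = 1: acc = (27, 26) + (5, 25) = (13, 1)
  bit 2 = 1: acc = (13, 1) + (24, 27) = (17, 8)

7P = (17, 8)


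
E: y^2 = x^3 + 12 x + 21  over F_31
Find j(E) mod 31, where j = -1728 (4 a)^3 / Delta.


Delta = -16(4 a^3 + 27 b^2) mod 31 = 30
-1728 * (4 a)^3 = -1728 * (4*12)^3 mod 31 = 27
j = 27 * 30^(-1) mod 31 = 4

j = 4 (mod 31)


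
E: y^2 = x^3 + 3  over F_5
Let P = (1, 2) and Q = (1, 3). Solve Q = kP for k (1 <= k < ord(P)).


Enumerate multiples of P until we hit Q = (1, 3):
  1P = (1, 2)
  2P = (2, 1)
  3P = (3, 0)
  4P = (2, 4)
  5P = (1, 3)
Match found at i = 5.

k = 5


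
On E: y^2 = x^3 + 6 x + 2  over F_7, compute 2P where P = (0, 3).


Doubling: s = (3 x1^2 + a) / (2 y1)
s = (3*0^2 + 6) / (2*3) mod 7 = 1
x3 = s^2 - 2 x1 mod 7 = 1^2 - 2*0 = 1
y3 = s (x1 - x3) - y1 mod 7 = 1 * (0 - 1) - 3 = 3

2P = (1, 3)


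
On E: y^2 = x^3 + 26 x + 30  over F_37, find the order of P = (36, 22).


Compute successive multiples of P until we hit O:
  1P = (36, 22)
  2P = (32, 21)
  3P = (13, 30)
  4P = (14, 17)
  5P = (20, 22)
  6P = (18, 15)
  7P = (31, 19)
  8P = (34, 31)
  ... (continuing to 44P)
  44P = O

ord(P) = 44


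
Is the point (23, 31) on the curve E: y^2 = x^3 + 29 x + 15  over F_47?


Check whether y^2 = x^3 + 29 x + 15 (mod 47) for (x, y) = (23, 31).
LHS: y^2 = 31^2 mod 47 = 21
RHS: x^3 + 29 x + 15 = 23^3 + 29*23 + 15 mod 47 = 18
LHS != RHS

No, not on the curve


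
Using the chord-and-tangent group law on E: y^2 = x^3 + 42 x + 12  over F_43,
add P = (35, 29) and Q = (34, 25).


P != Q, so use the chord formula.
s = (y2 - y1) / (x2 - x1) = (39) / (42) mod 43 = 4
x3 = s^2 - x1 - x2 mod 43 = 4^2 - 35 - 34 = 33
y3 = s (x1 - x3) - y1 mod 43 = 4 * (35 - 33) - 29 = 22

P + Q = (33, 22)


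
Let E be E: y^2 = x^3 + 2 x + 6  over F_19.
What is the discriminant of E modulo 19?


4 a^3 + 27 b^2 = 4*2^3 + 27*6^2 = 32 + 972 = 1004
Delta = -16 * (1004) = -16064
Delta mod 19 = 10

Delta = 10 (mod 19)


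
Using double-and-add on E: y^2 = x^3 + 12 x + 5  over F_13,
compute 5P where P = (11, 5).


k = 5 = 101_2 (binary, LSB first: 101)
Double-and-add from P = (11, 5):
  bit 0 = 1: acc = O + (11, 5) = (11, 5)
  bit 1 = 0: acc unchanged = (11, 5)
  bit 2 = 1: acc = (11, 5) + (7, 4) = (4, 0)

5P = (4, 0)


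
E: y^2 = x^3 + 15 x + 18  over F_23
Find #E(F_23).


For each x in F_23, count y with y^2 = x^3 + 15 x + 18 mod 23:
  x = 0: RHS = 18, y in [8, 15]  -> 2 point(s)
  x = 4: RHS = 4, y in [2, 21]  -> 2 point(s)
  x = 6: RHS = 2, y in [5, 18]  -> 2 point(s)
  x = 7: RHS = 6, y in [11, 12]  -> 2 point(s)
  x = 8: RHS = 6, y in [11, 12]  -> 2 point(s)
  x = 9: RHS = 8, y in [10, 13]  -> 2 point(s)
  x = 10: RHS = 18, y in [8, 15]  -> 2 point(s)
  x = 13: RHS = 18, y in [8, 15]  -> 2 point(s)
  x = 18: RHS = 2, y in [5, 18]  -> 2 point(s)
  x = 19: RHS = 9, y in [3, 20]  -> 2 point(s)
  x = 21: RHS = 3, y in [7, 16]  -> 2 point(s)
  x = 22: RHS = 2, y in [5, 18]  -> 2 point(s)
Affine points: 24. Add the point at infinity: total = 25.

#E(F_23) = 25


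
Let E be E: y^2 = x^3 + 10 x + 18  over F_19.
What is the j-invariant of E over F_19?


Delta = -16(4 a^3 + 27 b^2) mod 19 = 16
-1728 * (4 a)^3 = -1728 * (4*10)^3 mod 19 = 8
j = 8 * 16^(-1) mod 19 = 10

j = 10 (mod 19)


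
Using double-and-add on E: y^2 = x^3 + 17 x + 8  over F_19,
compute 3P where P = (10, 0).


k = 3 = 11_2 (binary, LSB first: 11)
Double-and-add from P = (10, 0):
  bit 0 = 1: acc = O + (10, 0) = (10, 0)
  bit 1 = 1: acc = (10, 0) + O = (10, 0)

3P = (10, 0)


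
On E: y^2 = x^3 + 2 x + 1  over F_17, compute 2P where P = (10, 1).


Doubling: s = (3 x1^2 + a) / (2 y1)
s = (3*10^2 + 2) / (2*1) mod 17 = 15
x3 = s^2 - 2 x1 mod 17 = 15^2 - 2*10 = 1
y3 = s (x1 - x3) - y1 mod 17 = 15 * (10 - 1) - 1 = 15

2P = (1, 15)


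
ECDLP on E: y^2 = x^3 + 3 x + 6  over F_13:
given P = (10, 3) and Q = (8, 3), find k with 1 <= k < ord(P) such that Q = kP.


Enumerate multiples of P until we hit Q = (8, 3):
  1P = (10, 3)
  2P = (5, 9)
  3P = (1, 7)
  4P = (3, 4)
  5P = (4, 11)
  6P = (8, 3)
Match found at i = 6.

k = 6


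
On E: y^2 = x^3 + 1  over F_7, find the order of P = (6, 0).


Compute successive multiples of P until we hit O:
  1P = (6, 0)
  2P = O

ord(P) = 2


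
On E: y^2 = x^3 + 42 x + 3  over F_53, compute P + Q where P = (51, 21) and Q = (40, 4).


P != Q, so use the chord formula.
s = (y2 - y1) / (x2 - x1) = (36) / (42) mod 53 = 16
x3 = s^2 - x1 - x2 mod 53 = 16^2 - 51 - 40 = 6
y3 = s (x1 - x3) - y1 mod 53 = 16 * (51 - 6) - 21 = 10

P + Q = (6, 10)


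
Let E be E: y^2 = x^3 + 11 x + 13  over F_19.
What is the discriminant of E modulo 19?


4 a^3 + 27 b^2 = 4*11^3 + 27*13^2 = 5324 + 4563 = 9887
Delta = -16 * (9887) = -158192
Delta mod 19 = 2

Delta = 2 (mod 19)


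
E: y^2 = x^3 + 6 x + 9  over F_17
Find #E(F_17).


For each x in F_17, count y with y^2 = x^3 + 6 x + 9 mod 17:
  x = 0: RHS = 9, y in [3, 14]  -> 2 point(s)
  x = 1: RHS = 16, y in [4, 13]  -> 2 point(s)
  x = 8: RHS = 8, y in [5, 12]  -> 2 point(s)
  x = 10: RHS = 15, y in [7, 10]  -> 2 point(s)
  x = 14: RHS = 15, y in [7, 10]  -> 2 point(s)
  x = 16: RHS = 2, y in [6, 11]  -> 2 point(s)
Affine points: 12. Add the point at infinity: total = 13.

#E(F_17) = 13


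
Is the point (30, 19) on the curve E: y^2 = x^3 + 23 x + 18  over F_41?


Check whether y^2 = x^3 + 23 x + 18 (mod 41) for (x, y) = (30, 19).
LHS: y^2 = 19^2 mod 41 = 33
RHS: x^3 + 23 x + 18 = 30^3 + 23*30 + 18 mod 41 = 33
LHS = RHS

Yes, on the curve


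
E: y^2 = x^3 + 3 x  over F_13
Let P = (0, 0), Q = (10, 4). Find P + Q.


P != Q, so use the chord formula.
s = (y2 - y1) / (x2 - x1) = (4) / (10) mod 13 = 3
x3 = s^2 - x1 - x2 mod 13 = 3^2 - 0 - 10 = 12
y3 = s (x1 - x3) - y1 mod 13 = 3 * (0 - 12) - 0 = 3

P + Q = (12, 3)


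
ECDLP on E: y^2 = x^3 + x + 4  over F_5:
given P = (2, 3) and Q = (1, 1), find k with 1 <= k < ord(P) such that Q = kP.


Enumerate multiples of P until we hit Q = (1, 1):
  1P = (2, 3)
  2P = (0, 3)
  3P = (3, 2)
  4P = (1, 1)
Match found at i = 4.

k = 4


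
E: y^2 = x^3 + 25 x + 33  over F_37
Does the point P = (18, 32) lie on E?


Check whether y^2 = x^3 + 25 x + 33 (mod 37) for (x, y) = (18, 32).
LHS: y^2 = 32^2 mod 37 = 25
RHS: x^3 + 25 x + 33 = 18^3 + 25*18 + 33 mod 37 = 25
LHS = RHS

Yes, on the curve


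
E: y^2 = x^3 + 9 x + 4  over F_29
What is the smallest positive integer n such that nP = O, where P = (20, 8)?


Compute successive multiples of P until we hit O:
  1P = (20, 8)
  2P = (25, 22)
  3P = (22, 27)
  4P = (12, 10)
  5P = (17, 13)
  6P = (27, 23)
  7P = (15, 11)
  8P = (28, 20)
  ... (continuing to 18P)
  18P = O

ord(P) = 18


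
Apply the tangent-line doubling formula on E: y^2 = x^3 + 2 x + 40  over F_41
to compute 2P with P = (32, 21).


Doubling: s = (3 x1^2 + a) / (2 y1)
s = (3*32^2 + 2) / (2*21) mod 41 = 40
x3 = s^2 - 2 x1 mod 41 = 40^2 - 2*32 = 19
y3 = s (x1 - x3) - y1 mod 41 = 40 * (32 - 19) - 21 = 7

2P = (19, 7)


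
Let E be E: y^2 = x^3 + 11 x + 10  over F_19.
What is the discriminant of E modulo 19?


4 a^3 + 27 b^2 = 4*11^3 + 27*10^2 = 5324 + 2700 = 8024
Delta = -16 * (8024) = -128384
Delta mod 19 = 18

Delta = 18 (mod 19)


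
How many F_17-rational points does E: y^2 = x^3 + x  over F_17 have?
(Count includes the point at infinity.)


For each x in F_17, count y with y^2 = x^3 + 1 x + 0 mod 17:
  x = 0: RHS = 0, y in [0]  -> 1 point(s)
  x = 1: RHS = 2, y in [6, 11]  -> 2 point(s)
  x = 3: RHS = 13, y in [8, 9]  -> 2 point(s)
  x = 4: RHS = 0, y in [0]  -> 1 point(s)
  x = 6: RHS = 1, y in [1, 16]  -> 2 point(s)
  x = 11: RHS = 16, y in [4, 13]  -> 2 point(s)
  x = 13: RHS = 0, y in [0]  -> 1 point(s)
  x = 14: RHS = 4, y in [2, 15]  -> 2 point(s)
  x = 16: RHS = 15, y in [7, 10]  -> 2 point(s)
Affine points: 15. Add the point at infinity: total = 16.

#E(F_17) = 16


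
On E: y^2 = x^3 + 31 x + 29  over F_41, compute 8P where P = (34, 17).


k = 8 = 1000_2 (binary, LSB first: 0001)
Double-and-add from P = (34, 17):
  bit 0 = 0: acc unchanged = O
  bit 1 = 0: acc unchanged = O
  bit 2 = 0: acc unchanged = O
  bit 3 = 1: acc = O + (31, 20) = (31, 20)

8P = (31, 20)


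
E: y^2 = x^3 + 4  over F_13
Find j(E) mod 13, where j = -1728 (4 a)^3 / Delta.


Delta = -16(4 a^3 + 27 b^2) mod 13 = 4
-1728 * (4 a)^3 = -1728 * (4*0)^3 mod 13 = 0
j = 0 * 4^(-1) mod 13 = 0

j = 0 (mod 13)


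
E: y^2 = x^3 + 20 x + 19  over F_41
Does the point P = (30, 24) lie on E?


Check whether y^2 = x^3 + 20 x + 19 (mod 41) for (x, y) = (30, 24).
LHS: y^2 = 24^2 mod 41 = 2
RHS: x^3 + 20 x + 19 = 30^3 + 20*30 + 19 mod 41 = 26
LHS != RHS

No, not on the curve


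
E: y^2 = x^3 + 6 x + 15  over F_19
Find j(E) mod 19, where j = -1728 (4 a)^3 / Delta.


Delta = -16(4 a^3 + 27 b^2) mod 19 = 12
-1728 * (4 a)^3 = -1728 * (4*6)^3 mod 19 = 11
j = 11 * 12^(-1) mod 19 = 12

j = 12 (mod 19)


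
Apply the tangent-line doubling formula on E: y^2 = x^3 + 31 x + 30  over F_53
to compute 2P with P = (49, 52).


Doubling: s = (3 x1^2 + a) / (2 y1)
s = (3*49^2 + 31) / (2*52) mod 53 = 40
x3 = s^2 - 2 x1 mod 53 = 40^2 - 2*49 = 18
y3 = s (x1 - x3) - y1 mod 53 = 40 * (49 - 18) - 52 = 22

2P = (18, 22)


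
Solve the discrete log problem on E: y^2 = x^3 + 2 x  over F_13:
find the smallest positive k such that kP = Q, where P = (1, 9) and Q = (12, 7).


Enumerate multiples of P until we hit Q = (12, 7):
  1P = (1, 9)
  2P = (12, 6)
  3P = (12, 7)
Match found at i = 3.

k = 3


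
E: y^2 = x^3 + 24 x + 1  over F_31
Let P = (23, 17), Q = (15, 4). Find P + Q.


P != Q, so use the chord formula.
s = (y2 - y1) / (x2 - x1) = (18) / (23) mod 31 = 21
x3 = s^2 - x1 - x2 mod 31 = 21^2 - 23 - 15 = 0
y3 = s (x1 - x3) - y1 mod 31 = 21 * (23 - 0) - 17 = 1

P + Q = (0, 1)


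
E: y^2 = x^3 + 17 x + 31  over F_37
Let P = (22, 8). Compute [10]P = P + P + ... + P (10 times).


k = 10 = 1010_2 (binary, LSB first: 0101)
Double-and-add from P = (22, 8):
  bit 0 = 0: acc unchanged = O
  bit 1 = 1: acc = O + (2, 6) = (2, 6)
  bit 2 = 0: acc unchanged = (2, 6)
  bit 3 = 1: acc = (2, 6) + (31, 3) = (29, 7)

10P = (29, 7)


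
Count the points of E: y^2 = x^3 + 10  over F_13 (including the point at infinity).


For each x in F_13, count y with y^2 = x^3 + 0 x + 10 mod 13:
  x = 0: RHS = 10, y in [6, 7]  -> 2 point(s)
  x = 4: RHS = 9, y in [3, 10]  -> 2 point(s)
  x = 10: RHS = 9, y in [3, 10]  -> 2 point(s)
  x = 12: RHS = 9, y in [3, 10]  -> 2 point(s)
Affine points: 8. Add the point at infinity: total = 9.

#E(F_13) = 9


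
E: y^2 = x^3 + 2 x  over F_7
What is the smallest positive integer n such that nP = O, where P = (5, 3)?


Compute successive multiples of P until we hit O:
  1P = (5, 3)
  2P = (4, 4)
  3P = (6, 5)
  4P = (0, 0)
  5P = (6, 2)
  6P = (4, 3)
  7P = (5, 4)
  8P = O

ord(P) = 8


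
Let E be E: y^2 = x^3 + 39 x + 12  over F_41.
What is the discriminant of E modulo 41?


4 a^3 + 27 b^2 = 4*39^3 + 27*12^2 = 237276 + 3888 = 241164
Delta = -16 * (241164) = -3858624
Delta mod 41 = 9

Delta = 9 (mod 41)


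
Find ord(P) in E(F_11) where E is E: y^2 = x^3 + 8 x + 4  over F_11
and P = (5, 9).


Compute successive multiples of P until we hit O:
  1P = (5, 9)
  2P = (6, 9)
  3P = (0, 2)
  4P = (4, 10)
  5P = (3, 0)
  6P = (4, 1)
  7P = (0, 9)
  8P = (6, 2)
  ... (continuing to 10P)
  10P = O

ord(P) = 10


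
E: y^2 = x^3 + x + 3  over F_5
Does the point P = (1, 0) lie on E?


Check whether y^2 = x^3 + 1 x + 3 (mod 5) for (x, y) = (1, 0).
LHS: y^2 = 0^2 mod 5 = 0
RHS: x^3 + 1 x + 3 = 1^3 + 1*1 + 3 mod 5 = 0
LHS = RHS

Yes, on the curve


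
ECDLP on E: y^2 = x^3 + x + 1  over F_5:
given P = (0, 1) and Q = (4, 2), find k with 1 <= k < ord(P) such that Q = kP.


Enumerate multiples of P until we hit Q = (4, 2):
  1P = (0, 1)
  2P = (4, 2)
Match found at i = 2.

k = 2


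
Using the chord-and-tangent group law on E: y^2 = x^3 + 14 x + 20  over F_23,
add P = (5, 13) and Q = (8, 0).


P != Q, so use the chord formula.
s = (y2 - y1) / (x2 - x1) = (10) / (3) mod 23 = 11
x3 = s^2 - x1 - x2 mod 23 = 11^2 - 5 - 8 = 16
y3 = s (x1 - x3) - y1 mod 23 = 11 * (5 - 16) - 13 = 4

P + Q = (16, 4)


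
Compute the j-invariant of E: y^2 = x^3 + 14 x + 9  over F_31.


Delta = -16(4 a^3 + 27 b^2) mod 31 = 6
-1728 * (4 a)^3 = -1728 * (4*14)^3 mod 31 = 8
j = 8 * 6^(-1) mod 31 = 22

j = 22 (mod 31)


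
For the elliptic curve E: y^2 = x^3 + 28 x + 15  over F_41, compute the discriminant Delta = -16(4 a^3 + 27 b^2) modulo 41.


4 a^3 + 27 b^2 = 4*28^3 + 27*15^2 = 87808 + 6075 = 93883
Delta = -16 * (93883) = -1502128
Delta mod 41 = 30

Delta = 30 (mod 41)


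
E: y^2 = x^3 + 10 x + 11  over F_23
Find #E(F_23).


For each x in F_23, count y with y^2 = x^3 + 10 x + 11 mod 23:
  x = 2: RHS = 16, y in [4, 19]  -> 2 point(s)
  x = 4: RHS = 0, y in [0]  -> 1 point(s)
  x = 5: RHS = 2, y in [5, 18]  -> 2 point(s)
  x = 9: RHS = 2, y in [5, 18]  -> 2 point(s)
  x = 11: RHS = 3, y in [7, 16]  -> 2 point(s)
  x = 16: RHS = 12, y in [9, 14]  -> 2 point(s)
  x = 20: RHS = 0, y in [0]  -> 1 point(s)
  x = 21: RHS = 6, y in [11, 12]  -> 2 point(s)
  x = 22: RHS = 0, y in [0]  -> 1 point(s)
Affine points: 15. Add the point at infinity: total = 16.

#E(F_23) = 16


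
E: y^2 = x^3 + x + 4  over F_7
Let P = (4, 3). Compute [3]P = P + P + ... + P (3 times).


k = 3 = 11_2 (binary, LSB first: 11)
Double-and-add from P = (4, 3):
  bit 0 = 1: acc = O + (4, 3) = (4, 3)
  bit 1 = 1: acc = (4, 3) + (6, 4) = (6, 3)

3P = (6, 3)


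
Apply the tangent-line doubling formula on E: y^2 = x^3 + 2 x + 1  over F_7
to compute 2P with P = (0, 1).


Doubling: s = (3 x1^2 + a) / (2 y1)
s = (3*0^2 + 2) / (2*1) mod 7 = 1
x3 = s^2 - 2 x1 mod 7 = 1^2 - 2*0 = 1
y3 = s (x1 - x3) - y1 mod 7 = 1 * (0 - 1) - 1 = 5

2P = (1, 5)


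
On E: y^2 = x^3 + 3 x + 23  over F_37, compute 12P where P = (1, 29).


k = 12 = 1100_2 (binary, LSB first: 0011)
Double-and-add from P = (1, 29):
  bit 0 = 0: acc unchanged = O
  bit 1 = 0: acc unchanged = O
  bit 2 = 1: acc = O + (18, 27) = (18, 27)
  bit 3 = 1: acc = (18, 27) + (35, 34) = (14, 16)

12P = (14, 16)


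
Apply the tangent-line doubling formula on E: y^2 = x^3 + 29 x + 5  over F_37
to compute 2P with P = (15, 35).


Doubling: s = (3 x1^2 + a) / (2 y1)
s = (3*15^2 + 29) / (2*35) mod 37 = 9
x3 = s^2 - 2 x1 mod 37 = 9^2 - 2*15 = 14
y3 = s (x1 - x3) - y1 mod 37 = 9 * (15 - 14) - 35 = 11

2P = (14, 11)


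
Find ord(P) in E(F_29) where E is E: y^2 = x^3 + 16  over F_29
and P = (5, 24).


Compute successive multiples of P until we hit O:
  1P = (5, 24)
  2P = (10, 28)
  3P = (10, 1)
  4P = (5, 5)
  5P = O

ord(P) = 5


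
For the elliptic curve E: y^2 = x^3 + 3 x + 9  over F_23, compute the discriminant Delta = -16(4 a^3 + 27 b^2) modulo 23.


4 a^3 + 27 b^2 = 4*3^3 + 27*9^2 = 108 + 2187 = 2295
Delta = -16 * (2295) = -36720
Delta mod 23 = 11

Delta = 11 (mod 23)


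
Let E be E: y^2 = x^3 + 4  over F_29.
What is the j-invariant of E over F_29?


Delta = -16(4 a^3 + 27 b^2) mod 29 = 19
-1728 * (4 a)^3 = -1728 * (4*0)^3 mod 29 = 0
j = 0 * 19^(-1) mod 29 = 0

j = 0 (mod 29)


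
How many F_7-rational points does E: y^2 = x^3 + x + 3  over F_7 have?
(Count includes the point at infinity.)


For each x in F_7, count y with y^2 = x^3 + 1 x + 3 mod 7:
  x = 4: RHS = 1, y in [1, 6]  -> 2 point(s)
  x = 5: RHS = 0, y in [0]  -> 1 point(s)
  x = 6: RHS = 1, y in [1, 6]  -> 2 point(s)
Affine points: 5. Add the point at infinity: total = 6.

#E(F_7) = 6


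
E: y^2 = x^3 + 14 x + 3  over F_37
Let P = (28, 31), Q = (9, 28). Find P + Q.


P != Q, so use the chord formula.
s = (y2 - y1) / (x2 - x1) = (34) / (18) mod 37 = 6
x3 = s^2 - x1 - x2 mod 37 = 6^2 - 28 - 9 = 36
y3 = s (x1 - x3) - y1 mod 37 = 6 * (28 - 36) - 31 = 32

P + Q = (36, 32)


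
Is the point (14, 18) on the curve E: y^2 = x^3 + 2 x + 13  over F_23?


Check whether y^2 = x^3 + 2 x + 13 (mod 23) for (x, y) = (14, 18).
LHS: y^2 = 18^2 mod 23 = 2
RHS: x^3 + 2 x + 13 = 14^3 + 2*14 + 13 mod 23 = 2
LHS = RHS

Yes, on the curve


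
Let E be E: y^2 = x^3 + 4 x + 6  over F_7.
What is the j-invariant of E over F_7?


Delta = -16(4 a^3 + 27 b^2) mod 7 = 1
-1728 * (4 a)^3 = -1728 * (4*4)^3 mod 7 = 1
j = 1 * 1^(-1) mod 7 = 1

j = 1 (mod 7)


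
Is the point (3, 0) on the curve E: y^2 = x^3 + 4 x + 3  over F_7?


Check whether y^2 = x^3 + 4 x + 3 (mod 7) for (x, y) = (3, 0).
LHS: y^2 = 0^2 mod 7 = 0
RHS: x^3 + 4 x + 3 = 3^3 + 4*3 + 3 mod 7 = 0
LHS = RHS

Yes, on the curve


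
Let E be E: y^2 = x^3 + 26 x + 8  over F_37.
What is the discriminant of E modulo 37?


4 a^3 + 27 b^2 = 4*26^3 + 27*8^2 = 70304 + 1728 = 72032
Delta = -16 * (72032) = -1152512
Delta mod 37 = 1

Delta = 1 (mod 37)


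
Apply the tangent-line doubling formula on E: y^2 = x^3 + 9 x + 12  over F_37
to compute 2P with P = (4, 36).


Doubling: s = (3 x1^2 + a) / (2 y1)
s = (3*4^2 + 9) / (2*36) mod 37 = 27
x3 = s^2 - 2 x1 mod 37 = 27^2 - 2*4 = 18
y3 = s (x1 - x3) - y1 mod 37 = 27 * (4 - 18) - 36 = 30

2P = (18, 30)


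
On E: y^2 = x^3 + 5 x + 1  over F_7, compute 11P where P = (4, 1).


k = 11 = 1011_2 (binary, LSB first: 1101)
Double-and-add from P = (4, 1):
  bit 0 = 1: acc = O + (4, 1) = (4, 1)
  bit 1 = 1: acc = (4, 1) + (3, 1) = (0, 6)
  bit 2 = 0: acc unchanged = (0, 6)
  bit 3 = 1: acc = (0, 6) + (5, 5) = (4, 6)

11P = (4, 6)


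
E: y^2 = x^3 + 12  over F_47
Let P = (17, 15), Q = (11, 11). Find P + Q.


P != Q, so use the chord formula.
s = (y2 - y1) / (x2 - x1) = (43) / (41) mod 47 = 32
x3 = s^2 - x1 - x2 mod 47 = 32^2 - 17 - 11 = 9
y3 = s (x1 - x3) - y1 mod 47 = 32 * (17 - 9) - 15 = 6

P + Q = (9, 6)


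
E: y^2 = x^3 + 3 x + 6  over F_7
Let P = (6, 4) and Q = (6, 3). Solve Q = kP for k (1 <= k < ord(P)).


Enumerate multiples of P until we hit Q = (6, 3):
  1P = (6, 4)
  2P = (3, 0)
  3P = (6, 3)
Match found at i = 3.

k = 3
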